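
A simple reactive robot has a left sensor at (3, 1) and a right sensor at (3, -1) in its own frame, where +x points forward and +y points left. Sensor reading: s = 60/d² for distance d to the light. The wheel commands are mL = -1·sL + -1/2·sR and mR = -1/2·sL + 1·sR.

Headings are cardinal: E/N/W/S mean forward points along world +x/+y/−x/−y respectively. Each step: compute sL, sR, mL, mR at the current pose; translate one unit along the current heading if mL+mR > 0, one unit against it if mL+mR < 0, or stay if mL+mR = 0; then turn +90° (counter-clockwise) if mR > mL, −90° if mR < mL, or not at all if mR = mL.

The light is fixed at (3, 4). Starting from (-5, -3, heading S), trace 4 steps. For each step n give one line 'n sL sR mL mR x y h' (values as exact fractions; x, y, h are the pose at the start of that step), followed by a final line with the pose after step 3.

0 60/149 60/181 -15330/26969 3510/26969 -5 -3 S
1 6/5 30/37 -297/185 39/185 -5 -2 E
2 60/109 60/73 -7650/7957 4350/7957 -6 -2 N
3 15/52 1/3 -71/156 59/312 -6 -3 W
final -5 -3 S

n=0: pose=(-5,-3,S); sL=60/149, sR=60/181; mL=-15330/26969, mR=3510/26969; mL+mR=-11820/26969 → advance -1; mR−mL=18840/26969 → turn +1·90°
n=1: pose=(-5,-2,E); sL=6/5, sR=30/37; mL=-297/185, mR=39/185; mL+mR=-258/185 → advance -1; mR−mL=336/185 → turn +1·90°
n=2: pose=(-6,-2,N); sL=60/109, sR=60/73; mL=-7650/7957, mR=4350/7957; mL+mR=-3300/7957 → advance -1; mR−mL=12000/7957 → turn +1·90°
n=3: pose=(-6,-3,W); sL=15/52, sR=1/3; mL=-71/156, mR=59/312; mL+mR=-83/312 → advance -1; mR−mL=67/104 → turn +1·90°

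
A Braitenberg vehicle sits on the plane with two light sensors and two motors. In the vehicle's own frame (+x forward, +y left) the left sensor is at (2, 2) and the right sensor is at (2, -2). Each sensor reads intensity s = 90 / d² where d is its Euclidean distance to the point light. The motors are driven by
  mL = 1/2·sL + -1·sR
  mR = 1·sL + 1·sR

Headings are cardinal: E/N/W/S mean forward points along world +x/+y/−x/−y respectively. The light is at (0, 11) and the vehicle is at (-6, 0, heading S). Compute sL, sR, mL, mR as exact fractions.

18/37 90/233 -1233/8621 7524/8621

left sensor world pos  = (-4, -2); dL² = 185
right sensor world pos = (-8, -2); dR² = 233
sL = 90/185 = 18/37
sR = 90/233 = 90/233
mL = 1/2·sL + -1·sR = -1233/8621
mR = 1·sL + 1·sR = 7524/8621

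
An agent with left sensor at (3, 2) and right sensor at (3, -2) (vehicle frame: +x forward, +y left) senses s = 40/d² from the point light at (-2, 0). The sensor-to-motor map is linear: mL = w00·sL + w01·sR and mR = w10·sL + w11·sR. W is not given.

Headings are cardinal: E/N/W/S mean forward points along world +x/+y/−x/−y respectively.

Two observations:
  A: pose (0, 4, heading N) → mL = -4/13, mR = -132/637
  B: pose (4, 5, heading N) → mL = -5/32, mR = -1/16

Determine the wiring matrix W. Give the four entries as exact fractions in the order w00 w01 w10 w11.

obs A: pose=(0,4,N) → sL=40/49, sR=8/13, mL=-4/13, mR=-132/637
obs B: pose=(4,5,N) → sL=1/2, sR=5/16, mL=-5/32, mR=-1/16
sensor matrix S = [[40/49, 8/13], [1/2, 5/16]]; det S = -67/1274
solve [mL_A; mL_B] = S·[w00; w01] and [mR_A; mR_B] = S·[w10; w11]:
  w00 = 0, w01 = -1/2, w10 = 1/2, w11 = -1

0 -1/2 1/2 -1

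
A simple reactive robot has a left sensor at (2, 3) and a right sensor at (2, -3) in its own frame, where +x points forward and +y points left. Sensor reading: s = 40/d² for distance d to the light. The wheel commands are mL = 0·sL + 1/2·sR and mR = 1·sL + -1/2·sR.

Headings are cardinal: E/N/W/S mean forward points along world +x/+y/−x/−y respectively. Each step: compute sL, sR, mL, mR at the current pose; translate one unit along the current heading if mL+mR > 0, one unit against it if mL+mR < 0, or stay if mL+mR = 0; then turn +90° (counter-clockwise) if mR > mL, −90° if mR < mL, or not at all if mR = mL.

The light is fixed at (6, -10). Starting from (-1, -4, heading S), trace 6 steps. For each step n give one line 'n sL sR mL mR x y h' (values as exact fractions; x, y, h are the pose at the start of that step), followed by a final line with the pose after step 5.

n=0: pose=(-1,-4,S); sL=5/4, sR=10/29; mL=5/29, mR=125/116; mL+mR=5/4 → advance +1; mR−mL=105/116 → turn +1·90°
n=1: pose=(-1,-5,E); sL=40/89, sR=40/29; mL=20/29, mR=-620/2581; mL+mR=40/89 → advance +1; mR−mL=-2400/2581 → turn -1·90°
n=2: pose=(0,-5,S); sL=20/9, sR=4/9; mL=2/9, mR=2; mL+mR=20/9 → advance +1; mR−mL=16/9 → turn +1·90°
n=3: pose=(0,-6,E); sL=8/13, sR=40/17; mL=20/17, mR=-124/221; mL+mR=8/13 → advance +1; mR−mL=-384/221 → turn -1·90°
n=4: pose=(1,-6,S); sL=5, sR=10/17; mL=5/17, mR=80/17; mL+mR=5 → advance +1; mR−mL=75/17 → turn +1·90°
n=5: pose=(1,-7,E); sL=8/9, sR=40/9; mL=20/9, mR=-4/3; mL+mR=8/9 → advance +1; mR−mL=-32/9 → turn -1·90°

0 5/4 10/29 5/29 125/116 -1 -4 S
1 40/89 40/29 20/29 -620/2581 -1 -5 E
2 20/9 4/9 2/9 2 0 -5 S
3 8/13 40/17 20/17 -124/221 0 -6 E
4 5 10/17 5/17 80/17 1 -6 S
5 8/9 40/9 20/9 -4/3 1 -7 E
final 2 -7 S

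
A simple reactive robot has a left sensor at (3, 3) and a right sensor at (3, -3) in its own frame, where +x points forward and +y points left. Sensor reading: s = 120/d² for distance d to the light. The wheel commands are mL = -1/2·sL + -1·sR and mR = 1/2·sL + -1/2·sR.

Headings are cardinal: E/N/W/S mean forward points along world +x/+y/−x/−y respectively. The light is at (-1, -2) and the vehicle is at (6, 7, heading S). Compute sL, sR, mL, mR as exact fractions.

left sensor world pos  = (9, 4); dL² = 136
right sensor world pos = (3, 4); dR² = 52
sL = 120/136 = 15/17
sR = 120/52 = 30/13
mL = -1/2·sL + -1·sR = -1215/442
mR = 1/2·sL + -1/2·sR = -315/442

15/17 30/13 -1215/442 -315/442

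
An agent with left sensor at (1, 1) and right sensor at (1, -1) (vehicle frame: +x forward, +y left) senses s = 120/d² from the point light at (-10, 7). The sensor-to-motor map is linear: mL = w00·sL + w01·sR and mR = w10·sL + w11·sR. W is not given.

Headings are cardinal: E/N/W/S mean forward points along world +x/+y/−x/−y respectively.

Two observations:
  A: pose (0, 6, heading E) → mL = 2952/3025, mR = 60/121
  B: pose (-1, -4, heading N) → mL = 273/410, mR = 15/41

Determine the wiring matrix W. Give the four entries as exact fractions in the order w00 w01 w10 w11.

obs A: pose=(0,6,E) → sL=120/121, sR=24/25, mL=2952/3025, mR=60/121
obs B: pose=(-1,-4,N) → sL=30/41, sR=3/5, mL=273/410, mR=15/41
sensor matrix S = [[120/121, 24/25], [30/41, 3/5]]; det S = -2664/24805
solve [mL_A; mL_B] = S·[w00; w01] and [mR_A; mR_B] = S·[w10; w11]:
  w00 = 1/2, w01 = 1/2, w10 = 1/2, w11 = 0

1/2 1/2 1/2 0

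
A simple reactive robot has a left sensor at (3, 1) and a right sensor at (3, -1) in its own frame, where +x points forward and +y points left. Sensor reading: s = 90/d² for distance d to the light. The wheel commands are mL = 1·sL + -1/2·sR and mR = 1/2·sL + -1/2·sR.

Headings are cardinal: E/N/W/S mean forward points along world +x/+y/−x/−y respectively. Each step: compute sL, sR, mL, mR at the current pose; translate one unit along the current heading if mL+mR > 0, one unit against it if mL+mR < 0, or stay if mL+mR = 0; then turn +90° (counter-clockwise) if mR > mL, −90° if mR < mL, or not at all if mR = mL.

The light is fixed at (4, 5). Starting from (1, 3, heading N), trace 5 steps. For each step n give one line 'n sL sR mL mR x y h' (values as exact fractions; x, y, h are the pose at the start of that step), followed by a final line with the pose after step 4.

0 90/17 18 -63/17 -108/17 1 3 N
1 45/2 45/8 315/16 135/16 1 2 E
2 90/37 2 53/37 8/37 2 2 S
3 9/5 45/17 81/170 -36/85 2 1 W
4 90/17 18 -63/17 -108/17 1 1 N
final 1 0 E

n=0: pose=(1,3,N); sL=90/17, sR=18; mL=-63/17, mR=-108/17; mL+mR=-171/17 → advance -1; mR−mL=-45/17 → turn -1·90°
n=1: pose=(1,2,E); sL=45/2, sR=45/8; mL=315/16, mR=135/16; mL+mR=225/8 → advance +1; mR−mL=-45/4 → turn -1·90°
n=2: pose=(2,2,S); sL=90/37, sR=2; mL=53/37, mR=8/37; mL+mR=61/37 → advance +1; mR−mL=-45/37 → turn -1·90°
n=3: pose=(2,1,W); sL=9/5, sR=45/17; mL=81/170, mR=-36/85; mL+mR=9/170 → advance +1; mR−mL=-9/10 → turn -1·90°
n=4: pose=(1,1,N); sL=90/17, sR=18; mL=-63/17, mR=-108/17; mL+mR=-171/17 → advance -1; mR−mL=-45/17 → turn -1·90°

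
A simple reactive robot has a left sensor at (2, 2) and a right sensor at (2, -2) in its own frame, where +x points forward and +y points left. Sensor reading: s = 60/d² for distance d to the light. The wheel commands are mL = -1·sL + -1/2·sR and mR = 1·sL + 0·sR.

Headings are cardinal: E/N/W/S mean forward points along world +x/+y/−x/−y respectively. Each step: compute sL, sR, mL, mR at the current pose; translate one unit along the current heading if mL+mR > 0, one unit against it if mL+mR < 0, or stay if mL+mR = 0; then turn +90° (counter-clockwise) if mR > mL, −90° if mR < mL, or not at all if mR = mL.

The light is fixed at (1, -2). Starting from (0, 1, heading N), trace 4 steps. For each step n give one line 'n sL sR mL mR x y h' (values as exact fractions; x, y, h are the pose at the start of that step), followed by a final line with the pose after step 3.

n=0: pose=(0,1,N); sL=30/17, sR=30/13; mL=-645/221, mR=30/17; mL+mR=-15/13 → advance -1; mR−mL=1035/221 → turn +1·90°
n=1: pose=(0,0,W); sL=20/3, sR=12/5; mL=-118/15, mR=20/3; mL+mR=-6/5 → advance -1; mR−mL=218/15 → turn +1·90°
n=2: pose=(1,0,S); sL=15, sR=15; mL=-45/2, mR=15; mL+mR=-15/2 → advance -1; mR−mL=75/2 → turn +1·90°
n=3: pose=(1,1,E); sL=60/29, sR=12; mL=-234/29, mR=60/29; mL+mR=-6 → advance -1; mR−mL=294/29 → turn +1·90°

0 30/17 30/13 -645/221 30/17 0 1 N
1 20/3 12/5 -118/15 20/3 0 0 W
2 15 15 -45/2 15 1 0 S
3 60/29 12 -234/29 60/29 1 1 E
final 0 1 N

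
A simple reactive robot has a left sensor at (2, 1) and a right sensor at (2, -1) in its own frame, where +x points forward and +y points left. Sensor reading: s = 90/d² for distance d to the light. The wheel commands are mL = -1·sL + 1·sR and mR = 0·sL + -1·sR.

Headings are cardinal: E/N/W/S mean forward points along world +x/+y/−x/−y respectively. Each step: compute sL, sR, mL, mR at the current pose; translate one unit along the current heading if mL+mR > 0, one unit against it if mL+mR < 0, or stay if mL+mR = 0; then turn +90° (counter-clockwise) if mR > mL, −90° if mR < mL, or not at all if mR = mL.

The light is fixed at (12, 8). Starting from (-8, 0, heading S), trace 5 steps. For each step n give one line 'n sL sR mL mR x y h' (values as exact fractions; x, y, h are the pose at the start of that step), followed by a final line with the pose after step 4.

n=0: pose=(-8,0,S); sL=90/461, sR=90/541; mL=-7200/249401, mR=-90/541; mL+mR=-90/461 → advance -1; mR−mL=-34290/249401 → turn -1·90°
n=1: pose=(-8,1,W); sL=45/274, sR=9/52; mL=63/7124, mR=-9/52; mL+mR=-45/274 → advance -1; mR−mL=-324/1781 → turn -1·90°
n=2: pose=(-7,1,N); sL=18/85, sR=90/349; mL=1368/29665, mR=-90/349; mL+mR=-18/85 → advance -1; mR−mL=-9018/29665 → turn -1·90°
n=3: pose=(-7,0,E); sL=45/169, sR=9/37; mL=-144/6253, mR=-9/37; mL+mR=-45/169 → advance -1; mR−mL=-1377/6253 → turn -1·90°
n=4: pose=(-8,0,S); sL=90/461, sR=90/541; mL=-7200/249401, mR=-90/541; mL+mR=-90/461 → advance -1; mR−mL=-34290/249401 → turn -1·90°

0 90/461 90/541 -7200/249401 -90/541 -8 0 S
1 45/274 9/52 63/7124 -9/52 -8 1 W
2 18/85 90/349 1368/29665 -90/349 -7 1 N
3 45/169 9/37 -144/6253 -9/37 -7 0 E
4 90/461 90/541 -7200/249401 -90/541 -8 0 S
final -8 1 W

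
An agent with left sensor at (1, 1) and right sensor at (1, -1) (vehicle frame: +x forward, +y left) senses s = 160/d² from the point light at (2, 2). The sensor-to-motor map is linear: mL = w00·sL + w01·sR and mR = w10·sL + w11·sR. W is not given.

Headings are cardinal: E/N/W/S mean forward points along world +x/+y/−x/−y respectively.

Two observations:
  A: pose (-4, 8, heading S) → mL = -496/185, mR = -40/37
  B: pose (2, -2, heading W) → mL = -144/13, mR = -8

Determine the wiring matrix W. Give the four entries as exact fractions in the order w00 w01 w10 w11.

obs A: pose=(-4,8,S) → sL=16/5, sR=80/37, mL=-496/185, mR=-40/37
obs B: pose=(2,-2,W) → sL=80/13, sR=16, mL=-144/13, mR=-8
sensor matrix S = [[16/5, 80/37], [80/13, 16]]; det S = 91136/2405
solve [mL_A; mL_B] = S·[w00; w01] and [mR_A; mR_B] = S·[w10; w11]:
  w00 = -1/2, w01 = -1/2, w10 = 0, w11 = -1/2

-1/2 -1/2 0 -1/2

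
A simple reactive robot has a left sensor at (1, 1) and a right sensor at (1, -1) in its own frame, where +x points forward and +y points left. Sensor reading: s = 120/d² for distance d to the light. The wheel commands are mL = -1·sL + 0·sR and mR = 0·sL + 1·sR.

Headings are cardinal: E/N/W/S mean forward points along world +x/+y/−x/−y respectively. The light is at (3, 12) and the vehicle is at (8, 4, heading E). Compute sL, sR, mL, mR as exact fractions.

left sensor world pos  = (9, 5); dL² = 85
right sensor world pos = (9, 3); dR² = 117
sL = 120/85 = 24/17
sR = 120/117 = 40/39
mL = -1·sL + 0·sR = -24/17
mR = 0·sL + 1·sR = 40/39

24/17 40/39 -24/17 40/39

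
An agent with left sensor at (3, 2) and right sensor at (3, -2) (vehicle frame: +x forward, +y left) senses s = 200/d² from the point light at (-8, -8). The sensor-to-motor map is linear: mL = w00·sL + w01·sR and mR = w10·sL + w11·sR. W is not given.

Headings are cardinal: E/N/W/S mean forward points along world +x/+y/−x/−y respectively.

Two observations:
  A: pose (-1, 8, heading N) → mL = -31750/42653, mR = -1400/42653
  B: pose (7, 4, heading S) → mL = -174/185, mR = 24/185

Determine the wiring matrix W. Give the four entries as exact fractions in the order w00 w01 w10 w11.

obs A: pose=(-1,8,N) → sL=100/193, sR=100/221, mL=-31750/42653, mR=-1400/42653
obs B: pose=(7,4,S) → sL=20/37, sR=4/5, mL=-174/185, mR=24/185
sensor matrix S = [[100/193, 100/221], [20/37, 4/5]]; det S = 268160/1578161
solve [mL_A; mL_B] = S·[w00; w01] and [mR_A; mR_B] = S·[w10; w11]:
  w00 = -1, w01 = -1/2, w10 = -1/2, w11 = 1/2

-1 -1/2 -1/2 1/2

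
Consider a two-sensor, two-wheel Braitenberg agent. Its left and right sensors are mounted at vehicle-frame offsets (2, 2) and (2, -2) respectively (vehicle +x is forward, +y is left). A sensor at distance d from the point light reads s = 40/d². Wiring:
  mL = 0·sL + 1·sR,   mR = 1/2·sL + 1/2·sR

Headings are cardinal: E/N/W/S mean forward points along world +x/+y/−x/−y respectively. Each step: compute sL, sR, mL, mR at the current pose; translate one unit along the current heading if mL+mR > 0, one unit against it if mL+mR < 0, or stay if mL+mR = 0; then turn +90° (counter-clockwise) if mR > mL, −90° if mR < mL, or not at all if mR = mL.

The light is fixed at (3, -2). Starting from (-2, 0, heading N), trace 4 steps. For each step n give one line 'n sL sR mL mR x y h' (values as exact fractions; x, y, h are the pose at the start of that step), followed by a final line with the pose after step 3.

0 8/13 8/5 8/5 72/65 -2 0 N
1 20/17 4 4 44/17 -2 1 E
2 8 40/37 40/37 168/37 -1 1 S
3 2 10 10 6 -1 0 E
final 0 0 S

n=0: pose=(-2,0,N); sL=8/13, sR=8/5; mL=8/5, mR=72/65; mL+mR=176/65 → advance +1; mR−mL=-32/65 → turn -1·90°
n=1: pose=(-2,1,E); sL=20/17, sR=4; mL=4, mR=44/17; mL+mR=112/17 → advance +1; mR−mL=-24/17 → turn -1·90°
n=2: pose=(-1,1,S); sL=8, sR=40/37; mL=40/37, mR=168/37; mL+mR=208/37 → advance +1; mR−mL=128/37 → turn +1·90°
n=3: pose=(-1,0,E); sL=2, sR=10; mL=10, mR=6; mL+mR=16 → advance +1; mR−mL=-4 → turn -1·90°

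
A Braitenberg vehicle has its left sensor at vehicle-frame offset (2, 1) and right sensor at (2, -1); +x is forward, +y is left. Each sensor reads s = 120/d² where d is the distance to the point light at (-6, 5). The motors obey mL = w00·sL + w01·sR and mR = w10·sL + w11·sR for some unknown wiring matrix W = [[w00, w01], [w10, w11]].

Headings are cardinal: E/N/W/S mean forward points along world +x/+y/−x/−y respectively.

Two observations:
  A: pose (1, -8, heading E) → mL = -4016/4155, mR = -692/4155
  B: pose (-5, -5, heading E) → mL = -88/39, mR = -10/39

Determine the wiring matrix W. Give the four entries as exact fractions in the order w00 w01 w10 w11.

obs A: pose=(1,-8,E) → sL=8/15, sR=120/277, mL=-4016/4155, mR=-692/4155
obs B: pose=(-5,-5,E) → sL=4/3, sR=12/13, mL=-88/39, mR=-10/39
sensor matrix S = [[8/15, 120/277], [4/3, 12/13]]; det S = -1536/18005
solve [mL_A; mL_B] = S·[w00; w01] and [mR_A; mR_B] = S·[w10; w11]:
  w00 = -1, w01 = -1, w10 = 1/2, w11 = -1

-1 -1 1/2 -1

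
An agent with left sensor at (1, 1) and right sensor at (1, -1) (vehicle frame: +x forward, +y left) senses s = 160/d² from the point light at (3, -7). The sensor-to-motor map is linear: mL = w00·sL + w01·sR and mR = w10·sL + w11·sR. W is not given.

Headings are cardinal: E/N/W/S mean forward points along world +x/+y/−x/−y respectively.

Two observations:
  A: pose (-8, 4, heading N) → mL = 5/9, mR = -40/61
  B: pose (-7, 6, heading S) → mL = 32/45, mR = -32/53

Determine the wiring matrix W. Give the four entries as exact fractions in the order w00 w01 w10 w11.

1 0 0 -1

obs A: pose=(-8,4,N) → sL=5/9, sR=40/61, mL=5/9, mR=-40/61
obs B: pose=(-7,6,S) → sL=32/45, sR=32/53, mL=32/45, mR=-32/53
sensor matrix S = [[5/9, 40/61], [32/45, 32/53]]; det S = -3808/29097
solve [mL_A; mL_B] = S·[w00; w01] and [mR_A; mR_B] = S·[w10; w11]:
  w00 = 1, w01 = 0, w10 = 0, w11 = -1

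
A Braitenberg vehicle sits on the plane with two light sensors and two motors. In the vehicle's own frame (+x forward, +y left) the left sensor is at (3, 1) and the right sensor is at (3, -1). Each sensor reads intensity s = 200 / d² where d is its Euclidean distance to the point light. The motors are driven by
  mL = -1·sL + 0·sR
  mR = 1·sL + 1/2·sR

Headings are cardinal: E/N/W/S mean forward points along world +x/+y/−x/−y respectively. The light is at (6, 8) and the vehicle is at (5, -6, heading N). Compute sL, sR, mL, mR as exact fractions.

left sensor world pos  = (4, -3); dL² = 125
right sensor world pos = (6, -3); dR² = 121
sL = 200/125 = 8/5
sR = 200/121 = 200/121
mL = -1·sL + 0·sR = -8/5
mR = 1·sL + 1/2·sR = 1468/605

8/5 200/121 -8/5 1468/605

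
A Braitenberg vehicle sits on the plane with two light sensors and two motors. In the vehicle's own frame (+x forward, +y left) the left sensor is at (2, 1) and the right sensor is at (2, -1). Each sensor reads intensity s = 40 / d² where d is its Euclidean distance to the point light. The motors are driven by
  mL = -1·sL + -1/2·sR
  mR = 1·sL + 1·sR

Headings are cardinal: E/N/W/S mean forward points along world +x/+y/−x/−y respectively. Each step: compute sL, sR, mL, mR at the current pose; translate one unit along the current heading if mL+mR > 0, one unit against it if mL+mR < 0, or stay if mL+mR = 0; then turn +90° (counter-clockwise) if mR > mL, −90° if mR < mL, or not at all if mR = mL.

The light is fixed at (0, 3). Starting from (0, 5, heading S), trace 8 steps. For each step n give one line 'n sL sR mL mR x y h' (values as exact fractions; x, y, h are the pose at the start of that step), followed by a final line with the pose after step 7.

0 40 40 -60 80 0 5 S
1 5 10 -10 15 0 4 E
2 40/9 40/13 -700/117 880/117 1 4 N
3 20 4 -22 24 1 5 W
4 40 40 -60 80 0 5 S
5 5 10 -10 15 0 4 E
6 40/9 40/13 -700/117 880/117 1 4 N
7 20 4 -22 24 1 5 W
final 0 5 S

n=0: pose=(0,5,S); sL=40, sR=40; mL=-60, mR=80; mL+mR=20 → advance +1; mR−mL=140 → turn +1·90°
n=1: pose=(0,4,E); sL=5, sR=10; mL=-10, mR=15; mL+mR=5 → advance +1; mR−mL=25 → turn +1·90°
n=2: pose=(1,4,N); sL=40/9, sR=40/13; mL=-700/117, mR=880/117; mL+mR=20/13 → advance +1; mR−mL=1580/117 → turn +1·90°
n=3: pose=(1,5,W); sL=20, sR=4; mL=-22, mR=24; mL+mR=2 → advance +1; mR−mL=46 → turn +1·90°
n=4: pose=(0,5,S); sL=40, sR=40; mL=-60, mR=80; mL+mR=20 → advance +1; mR−mL=140 → turn +1·90°
n=5: pose=(0,4,E); sL=5, sR=10; mL=-10, mR=15; mL+mR=5 → advance +1; mR−mL=25 → turn +1·90°
n=6: pose=(1,4,N); sL=40/9, sR=40/13; mL=-700/117, mR=880/117; mL+mR=20/13 → advance +1; mR−mL=1580/117 → turn +1·90°
n=7: pose=(1,5,W); sL=20, sR=4; mL=-22, mR=24; mL+mR=2 → advance +1; mR−mL=46 → turn +1·90°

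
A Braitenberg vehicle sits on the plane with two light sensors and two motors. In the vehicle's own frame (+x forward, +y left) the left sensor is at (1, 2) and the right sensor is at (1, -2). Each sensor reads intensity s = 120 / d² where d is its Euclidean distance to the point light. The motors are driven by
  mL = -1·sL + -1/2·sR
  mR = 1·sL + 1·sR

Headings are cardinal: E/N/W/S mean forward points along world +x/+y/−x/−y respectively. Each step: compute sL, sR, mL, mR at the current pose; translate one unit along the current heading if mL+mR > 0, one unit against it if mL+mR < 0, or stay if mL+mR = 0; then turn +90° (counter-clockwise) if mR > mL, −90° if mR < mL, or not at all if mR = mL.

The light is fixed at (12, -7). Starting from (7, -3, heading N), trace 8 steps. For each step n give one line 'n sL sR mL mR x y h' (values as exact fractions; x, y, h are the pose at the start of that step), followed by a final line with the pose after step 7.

n=0: pose=(7,-3,N); sL=60/37, sR=60/17; mL=-2130/629, mR=3240/629; mL+mR=30/17 → advance +1; mR−mL=5370/629 → turn +1·90°
n=1: pose=(7,-2,W); sL=8/3, sR=24/17; mL=-172/51, mR=208/51; mL+mR=12/17 → advance +1; mR−mL=380/51 → turn +1·90°
n=2: pose=(6,-2,S); sL=15/4, sR=3/2; mL=-9/2, mR=21/4; mL+mR=3/4 → advance +1; mR−mL=39/4 → turn +1·90°
n=3: pose=(6,-3,E); sL=120/61, sR=120/29; mL=-7140/1769, mR=10800/1769; mL+mR=60/29 → advance +1; mR−mL=17940/1769 → turn +1·90°
n=4: pose=(7,-3,N); sL=60/37, sR=60/17; mL=-2130/629, mR=3240/629; mL+mR=30/17 → advance +1; mR−mL=5370/629 → turn +1·90°
n=5: pose=(7,-2,W); sL=8/3, sR=24/17; mL=-172/51, mR=208/51; mL+mR=12/17 → advance +1; mR−mL=380/51 → turn +1·90°
n=6: pose=(6,-2,S); sL=15/4, sR=3/2; mL=-9/2, mR=21/4; mL+mR=3/4 → advance +1; mR−mL=39/4 → turn +1·90°
n=7: pose=(6,-3,E); sL=120/61, sR=120/29; mL=-7140/1769, mR=10800/1769; mL+mR=60/29 → advance +1; mR−mL=17940/1769 → turn +1·90°

0 60/37 60/17 -2130/629 3240/629 7 -3 N
1 8/3 24/17 -172/51 208/51 7 -2 W
2 15/4 3/2 -9/2 21/4 6 -2 S
3 120/61 120/29 -7140/1769 10800/1769 6 -3 E
4 60/37 60/17 -2130/629 3240/629 7 -3 N
5 8/3 24/17 -172/51 208/51 7 -2 W
6 15/4 3/2 -9/2 21/4 6 -2 S
7 120/61 120/29 -7140/1769 10800/1769 6 -3 E
final 7 -3 N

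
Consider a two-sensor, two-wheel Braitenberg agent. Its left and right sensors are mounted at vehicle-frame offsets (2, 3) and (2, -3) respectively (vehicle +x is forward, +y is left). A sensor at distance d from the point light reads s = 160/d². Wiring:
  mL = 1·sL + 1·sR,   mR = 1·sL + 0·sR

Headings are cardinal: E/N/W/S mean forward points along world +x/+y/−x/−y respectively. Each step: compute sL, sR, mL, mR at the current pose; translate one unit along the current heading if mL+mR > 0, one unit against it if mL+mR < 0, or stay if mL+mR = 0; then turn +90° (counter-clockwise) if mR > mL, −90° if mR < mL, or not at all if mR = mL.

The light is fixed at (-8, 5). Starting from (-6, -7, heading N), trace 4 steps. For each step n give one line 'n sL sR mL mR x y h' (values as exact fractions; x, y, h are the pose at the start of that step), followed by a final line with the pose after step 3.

n=0: pose=(-6,-7,N); sL=160/101, sR=32/25; mL=7232/2525, mR=160/101; mL+mR=11232/2525 → advance +1; mR−mL=-32/25 → turn -1·90°
n=1: pose=(-6,-6,E); sL=2, sR=40/53; mL=146/53, mR=2; mL+mR=252/53 → advance +1; mR−mL=-40/53 → turn -1·90°
n=2: pose=(-5,-6,S); sL=32/41, sR=160/169; mL=11968/6929, mR=32/41; mL+mR=17376/6929 → advance +1; mR−mL=-160/169 → turn -1·90°
n=3: pose=(-5,-7,W); sL=80/113, sR=80/41; mL=12320/4633, mR=80/113; mL+mR=15600/4633 → advance +1; mR−mL=-80/41 → turn -1·90°

0 160/101 32/25 7232/2525 160/101 -6 -7 N
1 2 40/53 146/53 2 -6 -6 E
2 32/41 160/169 11968/6929 32/41 -5 -6 S
3 80/113 80/41 12320/4633 80/113 -5 -7 W
final -6 -7 N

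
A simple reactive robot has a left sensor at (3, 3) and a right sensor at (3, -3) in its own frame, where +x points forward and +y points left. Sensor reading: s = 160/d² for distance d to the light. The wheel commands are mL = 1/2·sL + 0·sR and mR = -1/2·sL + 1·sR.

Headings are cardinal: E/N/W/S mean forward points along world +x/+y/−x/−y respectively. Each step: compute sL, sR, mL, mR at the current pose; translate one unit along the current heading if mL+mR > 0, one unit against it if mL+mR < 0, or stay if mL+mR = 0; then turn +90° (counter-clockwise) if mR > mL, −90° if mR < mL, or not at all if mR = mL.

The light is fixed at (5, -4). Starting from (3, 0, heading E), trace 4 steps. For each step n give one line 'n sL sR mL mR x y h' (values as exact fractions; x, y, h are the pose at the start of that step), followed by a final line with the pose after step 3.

0 16/5 80 8/5 392/5 3 0 E
1 32/13 160/53 16/13 1232/689 4 0 N
2 8 2 4 -2 4 1 W
3 160/89 32/13 80/89 1808/1157 3 1 N
final 3 2 W

n=0: pose=(3,0,E); sL=16/5, sR=80; mL=8/5, mR=392/5; mL+mR=80 → advance +1; mR−mL=384/5 → turn +1·90°
n=1: pose=(4,0,N); sL=32/13, sR=160/53; mL=16/13, mR=1232/689; mL+mR=160/53 → advance +1; mR−mL=384/689 → turn +1·90°
n=2: pose=(4,1,W); sL=8, sR=2; mL=4, mR=-2; mL+mR=2 → advance +1; mR−mL=-6 → turn -1·90°
n=3: pose=(3,1,N); sL=160/89, sR=32/13; mL=80/89, mR=1808/1157; mL+mR=32/13 → advance +1; mR−mL=768/1157 → turn +1·90°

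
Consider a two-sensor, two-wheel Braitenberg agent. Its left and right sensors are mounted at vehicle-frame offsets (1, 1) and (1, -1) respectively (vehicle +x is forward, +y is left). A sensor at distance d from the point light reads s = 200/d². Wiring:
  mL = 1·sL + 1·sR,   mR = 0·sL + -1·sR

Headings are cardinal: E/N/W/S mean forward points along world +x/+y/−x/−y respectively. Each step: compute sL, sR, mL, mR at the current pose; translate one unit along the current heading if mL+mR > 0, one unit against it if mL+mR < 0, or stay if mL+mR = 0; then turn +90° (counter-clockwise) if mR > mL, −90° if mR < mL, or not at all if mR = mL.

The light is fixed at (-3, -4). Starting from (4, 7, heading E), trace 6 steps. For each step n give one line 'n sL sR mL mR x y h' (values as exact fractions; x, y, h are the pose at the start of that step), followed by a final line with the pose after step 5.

n=0: pose=(4,7,E); sL=25/26, sR=50/41; mL=2325/1066, mR=-50/41; mL+mR=25/26 → advance +1; mR−mL=-3625/1066 → turn -1·90°
n=1: pose=(5,7,S); sL=200/181, sR=200/149; mL=66000/26969, mR=-200/149; mL+mR=200/181 → advance +1; mR−mL=-102200/26969 → turn -1·90°
n=2: pose=(5,6,W); sL=20/13, sR=20/17; mL=600/221, mR=-20/17; mL+mR=20/13 → advance +1; mR−mL=-860/221 → turn -1·90°
n=3: pose=(4,6,N); sL=200/157, sR=40/37; mL=13680/5809, mR=-40/37; mL+mR=200/157 → advance +1; mR−mL=-19960/5809 → turn -1·90°
n=4: pose=(4,7,E); sL=25/26, sR=50/41; mL=2325/1066, mR=-50/41; mL+mR=25/26 → advance +1; mR−mL=-3625/1066 → turn -1·90°
n=5: pose=(5,7,S); sL=200/181, sR=200/149; mL=66000/26969, mR=-200/149; mL+mR=200/181 → advance +1; mR−mL=-102200/26969 → turn -1·90°

0 25/26 50/41 2325/1066 -50/41 4 7 E
1 200/181 200/149 66000/26969 -200/149 5 7 S
2 20/13 20/17 600/221 -20/17 5 6 W
3 200/157 40/37 13680/5809 -40/37 4 6 N
4 25/26 50/41 2325/1066 -50/41 4 7 E
5 200/181 200/149 66000/26969 -200/149 5 7 S
final 5 6 W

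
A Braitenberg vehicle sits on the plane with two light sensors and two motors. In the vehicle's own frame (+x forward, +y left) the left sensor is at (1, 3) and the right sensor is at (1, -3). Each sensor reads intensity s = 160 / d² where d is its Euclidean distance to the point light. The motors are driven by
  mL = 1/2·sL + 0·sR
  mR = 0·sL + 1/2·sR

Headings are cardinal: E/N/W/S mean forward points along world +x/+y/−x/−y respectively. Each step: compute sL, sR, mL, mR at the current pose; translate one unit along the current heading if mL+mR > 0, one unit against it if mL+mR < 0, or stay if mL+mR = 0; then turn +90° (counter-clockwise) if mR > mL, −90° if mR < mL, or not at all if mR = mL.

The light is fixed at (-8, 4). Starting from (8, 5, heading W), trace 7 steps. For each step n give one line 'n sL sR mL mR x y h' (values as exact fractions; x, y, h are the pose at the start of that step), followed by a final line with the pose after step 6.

0 160/229 160/241 80/229 80/241 8 5 W
1 40/37 20/41 20/37 10/41 7 5 N
2 160/281 160/257 80/281 80/257 7 6 E
3 80/89 16/37 40/89 8/37 8 6 N
4 32/65 160/289 16/65 80/289 8 7 E
5 40/53 5/13 20/53 5/26 9 7 N
6 160/373 32/65 80/373 16/65 9 8 E
final 10 8 N

n=0: pose=(8,5,W); sL=160/229, sR=160/241; mL=80/229, mR=80/241; mL+mR=37600/55189 → advance +1; mR−mL=-960/55189 → turn -1·90°
n=1: pose=(7,5,N); sL=40/37, sR=20/41; mL=20/37, mR=10/41; mL+mR=1190/1517 → advance +1; mR−mL=-450/1517 → turn -1·90°
n=2: pose=(7,6,E); sL=160/281, sR=160/257; mL=80/281, mR=80/257; mL+mR=43040/72217 → advance +1; mR−mL=1920/72217 → turn +1·90°
n=3: pose=(8,6,N); sL=80/89, sR=16/37; mL=40/89, mR=8/37; mL+mR=2192/3293 → advance +1; mR−mL=-768/3293 → turn -1·90°
n=4: pose=(8,7,E); sL=32/65, sR=160/289; mL=16/65, mR=80/289; mL+mR=9824/18785 → advance +1; mR−mL=576/18785 → turn +1·90°
n=5: pose=(9,7,N); sL=40/53, sR=5/13; mL=20/53, mR=5/26; mL+mR=785/1378 → advance +1; mR−mL=-255/1378 → turn -1·90°
n=6: pose=(9,8,E); sL=160/373, sR=32/65; mL=80/373, mR=16/65; mL+mR=11168/24245 → advance +1; mR−mL=768/24245 → turn +1·90°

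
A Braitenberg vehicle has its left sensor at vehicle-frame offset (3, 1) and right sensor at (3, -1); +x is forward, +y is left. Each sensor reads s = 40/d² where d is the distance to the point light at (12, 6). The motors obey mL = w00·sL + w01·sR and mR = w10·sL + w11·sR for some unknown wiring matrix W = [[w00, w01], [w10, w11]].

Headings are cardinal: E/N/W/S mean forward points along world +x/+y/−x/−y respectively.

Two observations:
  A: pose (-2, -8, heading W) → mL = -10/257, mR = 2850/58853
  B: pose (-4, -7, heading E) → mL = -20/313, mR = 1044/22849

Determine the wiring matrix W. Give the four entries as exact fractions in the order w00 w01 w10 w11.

-1/2 0 -1/2 1

obs A: pose=(-2,-8,W) → sL=20/257, sR=20/229, mL=-10/257, mR=2850/58853
obs B: pose=(-4,-7,E) → sL=40/313, sR=8/73, mL=-20/313, mR=1044/22849
sensor matrix S = [[20/257, 20/229], [40/313, 8/73]]; det S = -3540480/1344732197
solve [mL_A; mL_B] = S·[w00; w01] and [mR_A; mR_B] = S·[w10; w11]:
  w00 = -1/2, w01 = 0, w10 = -1/2, w11 = 1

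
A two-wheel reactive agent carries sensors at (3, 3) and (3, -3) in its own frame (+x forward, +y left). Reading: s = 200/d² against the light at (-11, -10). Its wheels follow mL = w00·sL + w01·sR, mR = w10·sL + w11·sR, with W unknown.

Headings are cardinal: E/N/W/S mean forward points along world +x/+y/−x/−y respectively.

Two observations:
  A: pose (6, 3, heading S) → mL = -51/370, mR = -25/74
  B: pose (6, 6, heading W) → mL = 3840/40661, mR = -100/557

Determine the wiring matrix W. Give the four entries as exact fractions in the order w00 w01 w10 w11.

1/2 -1/2 0 -1/2

obs A: pose=(6,3,S) → sL=2/5, sR=25/37, mL=-51/370, mR=-25/74
obs B: pose=(6,6,W) → sL=40/73, sR=200/557, mL=3840/40661, mR=-100/557
sensor matrix S = [[2/5, 25/37], [40/73, 200/557]]; det S = -340920/1504457
solve [mL_A; mL_B] = S·[w00; w01] and [mR_A; mR_B] = S·[w10; w11]:
  w00 = 1/2, w01 = -1/2, w10 = 0, w11 = -1/2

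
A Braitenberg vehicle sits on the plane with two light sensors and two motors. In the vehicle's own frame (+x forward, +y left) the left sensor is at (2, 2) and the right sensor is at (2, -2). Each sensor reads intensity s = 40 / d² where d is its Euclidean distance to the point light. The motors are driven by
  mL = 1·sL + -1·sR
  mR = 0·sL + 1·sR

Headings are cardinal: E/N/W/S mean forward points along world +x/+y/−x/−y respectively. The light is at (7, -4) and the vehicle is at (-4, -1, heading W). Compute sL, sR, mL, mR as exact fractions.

left sensor world pos  = (-6, -3); dL² = 170
right sensor world pos = (-6, 1); dR² = 194
sL = 40/170 = 4/17
sR = 40/194 = 20/97
mL = 1·sL + -1·sR = 48/1649
mR = 0·sL + 1·sR = 20/97

4/17 20/97 48/1649 20/97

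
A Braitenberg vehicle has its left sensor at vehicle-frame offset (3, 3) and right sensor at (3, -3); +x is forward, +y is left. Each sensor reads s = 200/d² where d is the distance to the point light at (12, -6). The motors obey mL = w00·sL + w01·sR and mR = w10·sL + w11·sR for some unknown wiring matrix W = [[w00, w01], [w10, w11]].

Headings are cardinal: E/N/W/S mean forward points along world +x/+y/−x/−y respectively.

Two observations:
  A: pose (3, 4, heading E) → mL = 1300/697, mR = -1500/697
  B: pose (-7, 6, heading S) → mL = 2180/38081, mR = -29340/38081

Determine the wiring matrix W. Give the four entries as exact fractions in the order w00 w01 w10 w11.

-1/2 1 -1 -1/2

obs A: pose=(3,4,E) → sL=40/41, sR=40/17, mL=1300/697, mR=-1500/697
obs B: pose=(-7,6,S) → sL=200/337, sR=40/113, mL=2180/38081, mR=-29340/38081
sensor matrix S = [[40/41, 40/17], [200/337, 40/113]]; det S = -27897600/26542457
solve [mL_A; mL_B] = S·[w00; w01] and [mR_A; mR_B] = S·[w10; w11]:
  w00 = -1/2, w01 = 1, w10 = -1, w11 = -1/2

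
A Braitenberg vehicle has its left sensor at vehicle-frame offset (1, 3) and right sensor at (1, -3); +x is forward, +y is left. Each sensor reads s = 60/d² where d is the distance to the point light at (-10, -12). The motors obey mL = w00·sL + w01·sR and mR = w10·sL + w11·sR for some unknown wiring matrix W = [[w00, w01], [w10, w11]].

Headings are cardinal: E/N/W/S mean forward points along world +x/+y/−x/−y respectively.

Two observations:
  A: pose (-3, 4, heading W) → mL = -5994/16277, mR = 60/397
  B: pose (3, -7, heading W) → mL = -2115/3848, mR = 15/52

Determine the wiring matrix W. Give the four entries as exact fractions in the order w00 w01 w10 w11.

-1 -1/2 0 1

obs A: pose=(-3,4,W) → sL=12/41, sR=60/397, mL=-5994/16277, mR=60/397
obs B: pose=(3,-7,W) → sL=15/37, sR=15/52, mL=-2115/3848, mR=15/52
sensor matrix S = [[12/41, 60/397], [15/37, 15/52]]; det S = 181305/7829237
solve [mL_A; mL_B] = S·[w00; w01] and [mR_A; mR_B] = S·[w10; w11]:
  w00 = -1, w01 = -1/2, w10 = 0, w11 = 1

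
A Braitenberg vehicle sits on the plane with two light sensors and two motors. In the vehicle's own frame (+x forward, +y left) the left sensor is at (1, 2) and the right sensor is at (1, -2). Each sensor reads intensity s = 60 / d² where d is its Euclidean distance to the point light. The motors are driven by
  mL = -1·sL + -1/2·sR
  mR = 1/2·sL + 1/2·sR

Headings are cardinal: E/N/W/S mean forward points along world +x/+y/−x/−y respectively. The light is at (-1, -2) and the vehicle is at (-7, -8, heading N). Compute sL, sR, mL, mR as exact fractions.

left sensor world pos  = (-9, -7); dL² = 89
right sensor world pos = (-5, -7); dR² = 41
sL = 60/89 = 60/89
sR = 60/41 = 60/41
mL = -1·sL + -1/2·sR = -5130/3649
mR = 1/2·sL + 1/2·sR = 3900/3649

60/89 60/41 -5130/3649 3900/3649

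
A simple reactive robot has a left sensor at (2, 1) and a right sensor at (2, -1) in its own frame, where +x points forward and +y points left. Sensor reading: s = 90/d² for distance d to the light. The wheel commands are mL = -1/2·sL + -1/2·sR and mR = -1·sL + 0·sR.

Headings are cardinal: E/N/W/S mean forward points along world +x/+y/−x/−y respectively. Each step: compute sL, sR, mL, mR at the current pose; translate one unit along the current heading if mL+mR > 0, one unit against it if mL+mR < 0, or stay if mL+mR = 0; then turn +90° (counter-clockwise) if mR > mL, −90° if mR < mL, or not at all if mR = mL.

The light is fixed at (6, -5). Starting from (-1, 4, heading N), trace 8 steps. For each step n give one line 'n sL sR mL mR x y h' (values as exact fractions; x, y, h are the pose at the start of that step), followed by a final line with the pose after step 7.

n=0: pose=(-1,4,N); sL=18/37, sR=90/157; mL=-3078/5809, mR=-18/37; mL+mR=-5904/5809 → advance -1; mR−mL=252/5809 → turn +1·90°
n=1: pose=(-1,3,W); sL=9/13, sR=5/9; mL=-73/117, mR=-9/13; mL+mR=-154/117 → advance -1; mR−mL=-8/117 → turn -1·90°
n=2: pose=(0,3,N); sL=90/149, sR=18/25; mL=-2466/3725, mR=-90/149; mL+mR=-4716/3725 → advance -1; mR−mL=216/3725 → turn +1·90°
n=3: pose=(0,2,W); sL=9/10, sR=45/64; mL=-513/640, mR=-9/10; mL+mR=-1089/640 → advance -1; mR−mL=-63/640 → turn -1·90°
n=4: pose=(1,2,N); sL=10/13, sR=90/97; mL=-1070/1261, mR=-10/13; mL+mR=-2040/1261 → advance -1; mR−mL=100/1261 → turn +1·90°
n=5: pose=(1,1,W); sL=45/37, sR=45/49; mL=-1935/1813, mR=-45/37; mL+mR=-4140/1813 → advance -1; mR−mL=-270/1813 → turn -1·90°
n=6: pose=(2,1,N); sL=90/89, sR=90/73; mL=-7290/6497, mR=-90/89; mL+mR=-13860/6497 → advance -1; mR−mL=720/6497 → turn +1·90°
n=7: pose=(2,0,W); sL=45/26, sR=5/4; mL=-155/104, mR=-45/26; mL+mR=-335/104 → advance -1; mR−mL=-25/104 → turn -1·90°

0 18/37 90/157 -3078/5809 -18/37 -1 4 N
1 9/13 5/9 -73/117 -9/13 -1 3 W
2 90/149 18/25 -2466/3725 -90/149 0 3 N
3 9/10 45/64 -513/640 -9/10 0 2 W
4 10/13 90/97 -1070/1261 -10/13 1 2 N
5 45/37 45/49 -1935/1813 -45/37 1 1 W
6 90/89 90/73 -7290/6497 -90/89 2 1 N
7 45/26 5/4 -155/104 -45/26 2 0 W
final 3 0 N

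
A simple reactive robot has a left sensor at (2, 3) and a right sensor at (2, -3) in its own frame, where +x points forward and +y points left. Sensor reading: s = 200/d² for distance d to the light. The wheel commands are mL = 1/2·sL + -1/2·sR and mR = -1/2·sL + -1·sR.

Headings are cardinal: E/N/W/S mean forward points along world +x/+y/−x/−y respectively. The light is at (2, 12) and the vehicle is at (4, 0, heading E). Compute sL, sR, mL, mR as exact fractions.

left sensor world pos  = (6, 3); dL² = 97
right sensor world pos = (6, -3); dR² = 241
sL = 200/97 = 200/97
sR = 200/241 = 200/241
mL = 1/2·sL + -1/2·sR = 14400/23377
mR = -1/2·sL + -1·sR = -43500/23377

200/97 200/241 14400/23377 -43500/23377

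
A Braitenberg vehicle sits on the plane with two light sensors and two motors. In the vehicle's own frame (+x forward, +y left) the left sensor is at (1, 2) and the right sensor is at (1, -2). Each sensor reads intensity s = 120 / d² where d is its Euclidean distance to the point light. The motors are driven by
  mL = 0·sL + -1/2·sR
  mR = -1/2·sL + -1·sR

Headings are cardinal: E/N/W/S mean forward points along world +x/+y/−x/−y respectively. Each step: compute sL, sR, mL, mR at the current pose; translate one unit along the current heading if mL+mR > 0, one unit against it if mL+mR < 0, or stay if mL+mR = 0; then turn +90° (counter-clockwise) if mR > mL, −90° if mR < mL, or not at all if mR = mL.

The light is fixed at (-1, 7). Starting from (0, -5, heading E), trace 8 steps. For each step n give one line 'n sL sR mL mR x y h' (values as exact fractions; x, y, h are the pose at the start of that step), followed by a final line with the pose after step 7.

0 15/13 3/5 -3/10 -153/130 0 -5 E
1 120/173 120/173 -60/173 -180/173 -1 -5 S
2 12/17 60/41 -30/41 -1266/697 -1 -4 W
3 120/101 120/109 -60/109 -18660/11009 0 -4 N
4 15/13 3/5 -3/10 -153/130 0 -5 E
5 120/173 120/173 -60/173 -180/173 -1 -5 S
6 12/17 60/41 -30/41 -1266/697 -1 -4 W
7 120/101 120/109 -60/109 -18660/11009 0 -4 N
final 0 -5 E

n=0: pose=(0,-5,E); sL=15/13, sR=3/5; mL=-3/10, mR=-153/130; mL+mR=-96/65 → advance -1; mR−mL=-57/65 → turn -1·90°
n=1: pose=(-1,-5,S); sL=120/173, sR=120/173; mL=-60/173, mR=-180/173; mL+mR=-240/173 → advance -1; mR−mL=-120/173 → turn -1·90°
n=2: pose=(-1,-4,W); sL=12/17, sR=60/41; mL=-30/41, mR=-1266/697; mL+mR=-1776/697 → advance -1; mR−mL=-756/697 → turn -1·90°
n=3: pose=(0,-4,N); sL=120/101, sR=120/109; mL=-60/109, mR=-18660/11009; mL+mR=-24720/11009 → advance -1; mR−mL=-12600/11009 → turn -1·90°
n=4: pose=(0,-5,E); sL=15/13, sR=3/5; mL=-3/10, mR=-153/130; mL+mR=-96/65 → advance -1; mR−mL=-57/65 → turn -1·90°
n=5: pose=(-1,-5,S); sL=120/173, sR=120/173; mL=-60/173, mR=-180/173; mL+mR=-240/173 → advance -1; mR−mL=-120/173 → turn -1·90°
n=6: pose=(-1,-4,W); sL=12/17, sR=60/41; mL=-30/41, mR=-1266/697; mL+mR=-1776/697 → advance -1; mR−mL=-756/697 → turn -1·90°
n=7: pose=(0,-4,N); sL=120/101, sR=120/109; mL=-60/109, mR=-18660/11009; mL+mR=-24720/11009 → advance -1; mR−mL=-12600/11009 → turn -1·90°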